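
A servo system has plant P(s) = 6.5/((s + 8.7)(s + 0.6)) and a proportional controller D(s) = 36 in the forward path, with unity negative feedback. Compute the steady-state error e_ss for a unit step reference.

0.0218

The loop is type 0. Static position error constant K_pos = D(0)·P(0) = 36·1.245 = 44.83.
Steady-state error to a unit step: e_ss = 1/(1+K_pos) = 1/45.83 = 0.0218.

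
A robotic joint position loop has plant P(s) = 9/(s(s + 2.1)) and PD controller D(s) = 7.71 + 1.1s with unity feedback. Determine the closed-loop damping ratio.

ζ = 0.72

Forward path: (7.71 + 1.1s)·9/(s(s+2.1)). The closed-loop characteristic equation is s² + (2.1 + 9·1.1)s + 9·7.71 = 0.
That is s² + 12s + 69.39 = 0, so ω_n = 8.33 rad/s and ζ = 12/(2·8.33) = 0.7203.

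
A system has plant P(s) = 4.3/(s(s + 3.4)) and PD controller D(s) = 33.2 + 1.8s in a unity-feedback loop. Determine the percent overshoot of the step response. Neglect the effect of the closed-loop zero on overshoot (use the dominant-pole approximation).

Forward path: (33.2 + 1.8s)·4.3/(s(s+3.4)). The closed-loop characteristic equation is s² + (3.4 + 4.3·1.8)s + 4.3·33.2 = 0.
That is s² + 11.14s + 142.8 = 0, so ω_n = 11.95 rad/s and ζ = 11.14/(2·11.95) = 0.4662.
%OS = 100·exp(−πζ/√(1−ζ²)) = 19.1%.

19.1%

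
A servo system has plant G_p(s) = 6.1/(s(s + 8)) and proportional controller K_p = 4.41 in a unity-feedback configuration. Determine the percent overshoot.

2.22%

The closed-loop denominator s² + 8s + 26.9 gives ω_n = √26.9 = 5.187 and ζ = 8/(2ω_n) = 0.7712.
%OS = 100·exp(−πζ/√(1−ζ²)) = 100·exp(−π·0.7712/√0.4052) = 2.22%.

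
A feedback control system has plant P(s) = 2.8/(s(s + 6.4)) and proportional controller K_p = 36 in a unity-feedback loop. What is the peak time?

T_p = 0.33 s

Closed-loop characteristic equation: s² + 6.4s + 100.8 = 0, so ω_n = 10.04 rad/s and ζ = 6.4/(2·10.04) = 0.3187.
Damped frequency ω_d = ω_n√(1−ζ²) = 9.516 rad/s, so peak time T_p = π/ω_d = 0.33 s.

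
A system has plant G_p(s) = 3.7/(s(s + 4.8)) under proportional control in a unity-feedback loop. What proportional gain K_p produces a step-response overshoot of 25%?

K_p = 9.55

From %OS = 100·exp(−πζ/√(1−ζ²)) = 25%, ζ = −ln(0.25)/√(π²+ln²(0.25)) = 0.4037.
Characteristic equation s² + 4.8s + 3.7K_p = 0 gives ζ = 4.8/(2√(3.7K_p)).
Setting ζ = 0.4037: √(3.7K_p) = 4.8/(2·0.4037) = 5.945, so K_p = 35.34/3.7 = 9.55.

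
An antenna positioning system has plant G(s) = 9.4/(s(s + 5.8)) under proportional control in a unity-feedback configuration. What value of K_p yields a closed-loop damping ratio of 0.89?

K_p = 1.13

Closed-loop characteristic equation: s² + 5.8s + K_p·9.4 = 0.
So ω_n = √(9.4K_p) and 2ζω_n = 5.8, giving ζ = 5.8/(2√(9.4K_p)).
Setting ζ = 0.89: √(9.4K_p) = 5.8/(2·0.89) = 3.258, so K_p = 10.62/9.4 = 1.13.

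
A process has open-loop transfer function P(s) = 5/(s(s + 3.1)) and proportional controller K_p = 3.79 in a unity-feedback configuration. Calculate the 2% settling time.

T_s ≈ 2.58 s

Closed-loop characteristic equation: s² + 3.1s + 18.95 = 0, so ω_n = 4.353 rad/s and ζ = 3.1/(2·4.353) = 0.3561.
2% settling time T_s ≈ 4/(ζω_n) = 4/1.55 = 2.58 s.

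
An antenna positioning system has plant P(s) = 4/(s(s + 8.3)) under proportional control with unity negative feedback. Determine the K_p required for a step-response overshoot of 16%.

K_p = 17

From %OS = 100·exp(−πζ/√(1−ζ²)) = 16%, ζ = −ln(0.16)/√(π²+ln²(0.16)) = 0.5039.
Characteristic equation s² + 8.3s + 4K_p = 0 gives ζ = 8.3/(2√(4K_p)).
Setting ζ = 0.5039: √(4K_p) = 8.3/(2·0.5039) = 8.236, so K_p = 67.84/4 = 17.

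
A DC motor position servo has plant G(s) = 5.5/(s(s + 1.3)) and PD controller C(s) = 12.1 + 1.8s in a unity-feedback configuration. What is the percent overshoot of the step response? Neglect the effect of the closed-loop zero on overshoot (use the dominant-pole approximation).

5.15%

Forward path: (12.1 + 1.8s)·5.5/(s(s+1.3)). The closed-loop characteristic equation is s² + (1.3 + 5.5·1.8)s + 5.5·12.1 = 0.
That is s² + 11.2s + 66.55 = 0, so ω_n = 8.158 rad/s and ζ = 11.2/(2·8.158) = 0.6865.
%OS = 100·exp(−πζ/√(1−ζ²)) = 5.15%.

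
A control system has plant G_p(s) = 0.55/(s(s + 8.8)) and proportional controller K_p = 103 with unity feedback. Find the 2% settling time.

T_s ≈ 0.909 s

The closed-loop denominator s² + 8.8s + 56.65 gives ω_n = √56.65 = 7.527 and ζ = 8.8/(2ω_n) = 0.5846.
2% settling time T_s ≈ 4/(ζω_n) = 4/4.4 = 0.909 s.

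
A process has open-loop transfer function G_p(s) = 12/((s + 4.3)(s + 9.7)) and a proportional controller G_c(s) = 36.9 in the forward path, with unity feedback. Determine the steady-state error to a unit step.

The loop is type 0. Static position error constant K_pos = G_c(0)·G_p(0) = 36.9·0.2877 = 10.62.
Steady-state error to a unit step: e_ss = 1/(1+K_pos) = 1/11.62 = 0.0861.

0.0861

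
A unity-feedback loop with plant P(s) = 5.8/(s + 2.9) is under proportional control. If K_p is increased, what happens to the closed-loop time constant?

decrease

The closed-loop bandwidth 2.9+K_p·5.8 grows with K_p, so τ shrinks.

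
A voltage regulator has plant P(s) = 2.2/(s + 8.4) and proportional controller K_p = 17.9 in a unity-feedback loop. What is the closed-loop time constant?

Closed-loop transfer function: T(s) = K_p·P(s)/(1 + K_p·P(s)) = 39.38/(s + 8.4 + 39.38) = 39.38/(s + 47.78).
Time constant τ = 1/47.78 = 0.0209 s.

τ = 0.0209 s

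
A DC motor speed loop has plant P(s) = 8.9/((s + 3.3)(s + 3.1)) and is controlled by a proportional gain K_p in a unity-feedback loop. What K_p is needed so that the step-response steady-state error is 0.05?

K_p = 21.8

For a type-0 loop with proportional control, e_ss = 1/(1 + K_p·P(0)).
P(0) = 0.87. Require 1/(1 + K_p·0.87) = 0.05, so 1 + 0.87·K_p = 20.
K_p = (20 − 1)/0.87 = 21.8.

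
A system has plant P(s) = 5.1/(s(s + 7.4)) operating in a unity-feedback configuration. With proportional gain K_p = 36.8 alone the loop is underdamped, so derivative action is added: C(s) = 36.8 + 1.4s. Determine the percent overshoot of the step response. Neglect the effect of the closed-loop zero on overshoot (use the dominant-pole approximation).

Forward path: (36.8 + 1.4s)·5.1/(s(s+7.4)). The closed-loop characteristic equation is s² + (7.4 + 5.1·1.4)s + 5.1·36.8 = 0.
That is s² + 14.54s + 187.7 = 0, so ω_n = 13.7 rad/s and ζ = 14.54/(2·13.7) = 0.5307.
%OS = 100·exp(−πζ/√(1−ζ²)) = 14%.

14%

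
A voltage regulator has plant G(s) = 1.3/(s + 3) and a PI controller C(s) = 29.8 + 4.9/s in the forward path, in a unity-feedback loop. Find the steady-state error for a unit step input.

0

The open loop C(s)G(s) has a pole at the origin (type 1), so the static position error constant is infinite and e_ss = 1/(1+∞) = 0.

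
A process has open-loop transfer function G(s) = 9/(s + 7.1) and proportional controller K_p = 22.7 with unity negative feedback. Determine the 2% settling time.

T_s ≈ 0.0189 s

Closed-loop transfer function: T(s) = K_p·G(s)/(1 + K_p·G(s)) = 204.3/(s + 7.1 + 204.3) = 204.3/(s + 211.4).
Time constant τ = 1/211.4 = 0.00473 s, so the 2% settling time is about 4τ = 0.0189 s.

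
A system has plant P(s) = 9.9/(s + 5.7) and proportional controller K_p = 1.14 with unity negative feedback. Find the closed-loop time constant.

Closed-loop transfer function: T(s) = K_p·P(s)/(1 + K_p·P(s)) = 11.29/(s + 5.7 + 11.29) = 11.29/(s + 16.99).
Time constant τ = 1/16.99 = 0.0589 s.

τ = 0.0589 s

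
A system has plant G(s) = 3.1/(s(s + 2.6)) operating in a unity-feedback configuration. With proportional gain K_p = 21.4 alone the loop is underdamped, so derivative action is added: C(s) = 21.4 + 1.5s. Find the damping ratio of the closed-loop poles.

Forward path: (21.4 + 1.5s)·3.1/(s(s+2.6)). The closed-loop characteristic equation is s² + (2.6 + 3.1·1.5)s + 3.1·21.4 = 0.
That is s² + 7.25s + 66.34 = 0, so ω_n = 8.145 rad/s and ζ = 7.25/(2·8.145) = 0.4451.

ζ = 0.445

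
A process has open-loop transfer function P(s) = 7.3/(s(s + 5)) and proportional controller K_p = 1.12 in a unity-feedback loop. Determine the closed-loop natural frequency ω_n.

The closed-loop denominator is s(s+5) + 1.12·7.3 = s² + 5s + 8.176.
So ω_n² = 8.176 ⇒ ω_n = 2.859 rad/s, and ζ = 5/(2ω_n) = 0.874.

ω_n = 2.86 rad/s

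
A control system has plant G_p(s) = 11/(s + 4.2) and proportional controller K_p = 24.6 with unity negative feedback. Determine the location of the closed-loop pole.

Closed-loop transfer function: T(s) = K_p·G_p(s)/(1 + K_p·G_p(s)) = 270.6/(s + 4.2 + 270.6) = 270.6/(s + 274.8).
The closed-loop pole is at s = −274.8.

s = -274.8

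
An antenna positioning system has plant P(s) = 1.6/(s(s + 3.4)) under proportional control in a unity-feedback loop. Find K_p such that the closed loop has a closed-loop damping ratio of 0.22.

Closed-loop characteristic equation: s² + 3.4s + K_p·1.6 = 0.
So ω_n = √(1.6K_p) and 2ζω_n = 3.4, giving ζ = 3.4/(2√(1.6K_p)).
Setting ζ = 0.22: √(1.6K_p) = 3.4/(2·0.22) = 7.727, so K_p = 59.71/1.6 = 37.3.

K_p = 37.3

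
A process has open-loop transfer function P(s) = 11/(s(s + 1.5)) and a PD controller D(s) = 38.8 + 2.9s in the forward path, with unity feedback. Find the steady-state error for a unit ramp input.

The loop has one pole at the origin (type 1). Velocity error constant K_v = lim_{s→0} s·D(s)P(s) = 38.8·11/1.5 = 284.5.
Steady-state error to a unit ramp: e_ss = 1/K_v = 0.00351.

0.00351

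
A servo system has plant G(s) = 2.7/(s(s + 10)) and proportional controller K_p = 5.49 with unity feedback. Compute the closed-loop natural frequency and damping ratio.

The closed-loop denominator is s(s+10) + 5.49·2.7 = s² + 10s + 14.82.
So ω_n² = 14.82 ⇒ ω_n = 3.85 rad/s, and ζ = 10/(2ω_n) = 1.3.

ω_n = 3.85 rad/s, ζ = 1.3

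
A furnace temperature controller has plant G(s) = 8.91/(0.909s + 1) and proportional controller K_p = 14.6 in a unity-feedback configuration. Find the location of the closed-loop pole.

Closed loop: T(s) = K_p·G/(1+K_p·G) = 130.1/(0.909s + 1 + 130.1), with pole at s = −(1 + 130.1)/0.909 = −144.2.

s = -144.2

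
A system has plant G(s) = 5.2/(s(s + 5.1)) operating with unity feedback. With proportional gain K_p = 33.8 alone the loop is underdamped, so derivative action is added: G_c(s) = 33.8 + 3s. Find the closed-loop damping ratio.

Forward path: (33.8 + 3s)·5.2/(s(s+5.1)). The closed-loop characteristic equation is s² + (5.1 + 5.2·3)s + 5.2·33.8 = 0.
That is s² + 20.7s + 175.8 = 0, so ω_n = 13.26 rad/s and ζ = 20.7/(2·13.26) = 0.7807.

ζ = 0.781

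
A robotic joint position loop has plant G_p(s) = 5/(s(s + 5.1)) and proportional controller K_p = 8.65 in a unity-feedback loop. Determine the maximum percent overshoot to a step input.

26.7%

The closed-loop denominator s² + 5.1s + 43.25 gives ω_n = √43.25 = 6.576 and ζ = 5.1/(2ω_n) = 0.3877.
%OS = 100·exp(−πζ/√(1−ζ²)) = 100·exp(−π·0.3877/√0.8497) = 26.7%.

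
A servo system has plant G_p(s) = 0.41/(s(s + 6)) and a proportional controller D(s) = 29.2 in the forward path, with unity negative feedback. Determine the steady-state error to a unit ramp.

The loop has one pole at the origin (type 1). Velocity error constant K_v = lim_{s→0} s·D(s)G_p(s) = 29.2·0.41/6 = 1.995.
Steady-state error to a unit ramp: e_ss = 1/K_v = 0.501.

0.501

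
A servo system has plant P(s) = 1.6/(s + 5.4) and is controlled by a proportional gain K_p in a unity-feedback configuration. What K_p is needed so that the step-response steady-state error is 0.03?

K_p = 109

For a type-0 loop with proportional control, e_ss = 1/(1 + K_p·P(0)).
P(0) = 0.2963. Require 1/(1 + K_p·0.2963) = 0.03, so 1 + 0.2963·K_p = 33.33.
K_p = (33.33 − 1)/0.2963 = 109.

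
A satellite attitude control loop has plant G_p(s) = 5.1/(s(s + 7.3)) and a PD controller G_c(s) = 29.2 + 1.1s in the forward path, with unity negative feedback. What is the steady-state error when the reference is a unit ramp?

The loop has one pole at the origin (type 1). Velocity error constant K_v = lim_{s→0} s·G_c(s)G_p(s) = 29.2·5.1/7.3 = 20.4.
Steady-state error to a unit ramp: e_ss = 1/K_v = 0.049.

0.049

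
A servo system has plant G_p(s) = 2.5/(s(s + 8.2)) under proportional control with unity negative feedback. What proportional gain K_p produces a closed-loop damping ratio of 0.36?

K_p = 51.9

Closed-loop characteristic equation: s² + 8.2s + K_p·2.5 = 0.
So ω_n = √(2.5K_p) and 2ζω_n = 8.2, giving ζ = 8.2/(2√(2.5K_p)).
Setting ζ = 0.36: √(2.5K_p) = 8.2/(2·0.36) = 11.39, so K_p = 129.7/2.5 = 51.9.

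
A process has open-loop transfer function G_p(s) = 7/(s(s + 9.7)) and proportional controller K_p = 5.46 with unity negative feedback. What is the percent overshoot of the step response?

The closed-loop denominator s² + 9.7s + 38.22 gives ω_n = √38.22 = 6.182 and ζ = 9.7/(2ω_n) = 0.7845.
%OS = 100·exp(−πζ/√(1−ζ²)) = 100·exp(−π·0.7845/√0.3845) = 1.88%.

1.88%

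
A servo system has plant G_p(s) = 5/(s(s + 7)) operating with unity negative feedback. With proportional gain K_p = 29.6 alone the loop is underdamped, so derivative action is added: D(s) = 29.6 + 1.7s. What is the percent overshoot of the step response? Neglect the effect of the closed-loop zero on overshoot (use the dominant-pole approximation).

7.45%

Forward path: (29.6 + 1.7s)·5/(s(s+7)). The closed-loop characteristic equation is s² + (7 + 5·1.7)s + 5·29.6 = 0.
That is s² + 15.5s + 148 = 0, so ω_n = 12.17 rad/s and ζ = 15.5/(2·12.17) = 0.637.
%OS = 100·exp(−πζ/√(1−ζ²)) = 7.45%.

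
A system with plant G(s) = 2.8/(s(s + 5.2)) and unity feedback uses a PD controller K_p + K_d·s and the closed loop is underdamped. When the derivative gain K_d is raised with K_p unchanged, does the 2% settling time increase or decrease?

Characteristic equation s² + (5.2 + 2.8K_d)s + 2.8K_p = 0: raising K_d increases ζω_n = (5.2+2.8K_d)/2 while the loop stays underdamped, so T_s ≈ 4/(ζω_n) decreases.

decrease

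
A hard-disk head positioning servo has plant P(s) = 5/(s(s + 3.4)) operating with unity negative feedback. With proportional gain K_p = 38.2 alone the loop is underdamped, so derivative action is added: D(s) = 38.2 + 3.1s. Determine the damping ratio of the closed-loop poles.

ζ = 0.684

Forward path: (38.2 + 3.1s)·5/(s(s+3.4)). The closed-loop characteristic equation is s² + (3.4 + 5·3.1)s + 5·38.2 = 0.
That is s² + 18.9s + 191 = 0, so ω_n = 13.82 rad/s and ζ = 18.9/(2·13.82) = 0.6838.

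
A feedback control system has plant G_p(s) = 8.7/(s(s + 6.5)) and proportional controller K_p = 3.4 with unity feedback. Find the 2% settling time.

T_s ≈ 1.23 s

The closed-loop denominator s² + 6.5s + 29.58 gives ω_n = √29.58 = 5.439 and ζ = 6.5/(2ω_n) = 0.5976.
2% settling time T_s ≈ 4/(ζω_n) = 4/3.25 = 1.23 s.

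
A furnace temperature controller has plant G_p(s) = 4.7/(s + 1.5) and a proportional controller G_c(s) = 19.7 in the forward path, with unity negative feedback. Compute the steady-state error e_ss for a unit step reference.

The loop is type 0. Static position error constant K_pos = G_c(0)·G_p(0) = 19.7·3.133 = 61.73.
Steady-state error to a unit step: e_ss = 1/(1+K_pos) = 1/62.73 = 0.0159.

0.0159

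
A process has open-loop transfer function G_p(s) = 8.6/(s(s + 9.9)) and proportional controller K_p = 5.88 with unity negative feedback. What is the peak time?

Closed-loop characteristic equation: s² + 9.9s + 50.57 = 0, so ω_n = 7.111 rad/s and ζ = 9.9/(2·7.111) = 0.6961.
Damped frequency ω_d = ω_n√(1−ζ²) = 5.105 rad/s, so peak time T_p = π/ω_d = 0.615 s.

T_p = 0.615 s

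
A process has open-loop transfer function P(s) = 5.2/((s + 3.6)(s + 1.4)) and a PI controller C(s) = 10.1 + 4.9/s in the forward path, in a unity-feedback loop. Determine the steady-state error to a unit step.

0

The open loop C(s)P(s) has a pole at the origin (type 1), so the static position error constant is infinite and e_ss = 1/(1+∞) = 0.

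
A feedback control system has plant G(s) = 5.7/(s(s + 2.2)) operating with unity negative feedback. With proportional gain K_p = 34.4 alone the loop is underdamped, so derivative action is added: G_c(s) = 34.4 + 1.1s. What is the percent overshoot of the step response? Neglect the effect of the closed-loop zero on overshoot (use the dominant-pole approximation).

36.9%

Forward path: (34.4 + 1.1s)·5.7/(s(s+2.2)). The closed-loop characteristic equation is s² + (2.2 + 5.7·1.1)s + 5.7·34.4 = 0.
That is s² + 8.47s + 196.1 = 0, so ω_n = 14 rad/s and ζ = 8.47/(2·14) = 0.3024.
%OS = 100·exp(−πζ/√(1−ζ²)) = 36.9%.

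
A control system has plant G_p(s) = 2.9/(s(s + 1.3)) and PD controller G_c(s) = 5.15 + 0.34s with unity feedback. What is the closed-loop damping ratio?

ζ = 0.296

Forward path: (5.15 + 0.34s)·2.9/(s(s+1.3)). The closed-loop characteristic equation is s² + (1.3 + 2.9·0.34)s + 2.9·5.15 = 0.
That is s² + 2.286s + 14.94 = 0, so ω_n = 3.865 rad/s and ζ = 2.286/(2·3.865) = 0.2958.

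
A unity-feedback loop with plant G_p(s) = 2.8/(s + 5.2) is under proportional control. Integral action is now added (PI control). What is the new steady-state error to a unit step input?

Adding integral action puts a pole at s = 0 in the forward path, raising the system type to 1; a type-1 loop has zero steady-state error to a step.

0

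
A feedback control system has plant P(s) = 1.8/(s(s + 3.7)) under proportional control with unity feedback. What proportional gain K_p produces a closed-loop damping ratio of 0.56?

K_p = 6.06

Closed-loop characteristic equation: s² + 3.7s + K_p·1.8 = 0.
So ω_n = √(1.8K_p) and 2ζω_n = 3.7, giving ζ = 3.7/(2√(1.8K_p)).
Setting ζ = 0.56: √(1.8K_p) = 3.7/(2·0.56) = 3.304, so K_p = 10.91/1.8 = 6.06.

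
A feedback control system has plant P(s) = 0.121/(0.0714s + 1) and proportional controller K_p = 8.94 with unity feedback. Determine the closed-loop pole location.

s = -29.16

Closed loop: T(s) = K_p·P/(1+K_p·P) = 1.082/(0.0714s + 1 + 1.082), with pole at s = −(1 + 1.082)/0.0714 = −29.16.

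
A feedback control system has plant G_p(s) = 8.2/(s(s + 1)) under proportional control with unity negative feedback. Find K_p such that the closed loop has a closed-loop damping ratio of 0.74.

K_p = 0.0557

Closed-loop characteristic equation: s² + 1s + K_p·8.2 = 0.
So ω_n = √(8.2K_p) and 2ζω_n = 1, giving ζ = 1/(2√(8.2K_p)).
Setting ζ = 0.74: √(8.2K_p) = 1/(2·0.74) = 0.6757, so K_p = 0.4565/8.2 = 0.0557.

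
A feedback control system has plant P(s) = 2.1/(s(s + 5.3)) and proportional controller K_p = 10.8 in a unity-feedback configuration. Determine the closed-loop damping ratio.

ζ = 0.556

With unity feedback the closed-loop characteristic equation is s² + 5.3s + 10.8·2.1 = s² + 5.3s + 22.68 = 0.
So ω_n² = 22.68 ⇒ ω_n = 4.762 rad/s, and ζ = 5.3/(2ω_n) = 0.556.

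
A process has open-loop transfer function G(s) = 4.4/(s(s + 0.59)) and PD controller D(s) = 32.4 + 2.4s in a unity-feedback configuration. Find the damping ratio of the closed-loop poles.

ζ = 0.467

Forward path: (32.4 + 2.4s)·4.4/(s(s+0.59)). The closed-loop characteristic equation is s² + (0.59 + 4.4·2.4)s + 4.4·32.4 = 0.
That is s² + 11.15s + 142.6 = 0, so ω_n = 11.94 rad/s and ζ = 11.15/(2·11.94) = 0.4669.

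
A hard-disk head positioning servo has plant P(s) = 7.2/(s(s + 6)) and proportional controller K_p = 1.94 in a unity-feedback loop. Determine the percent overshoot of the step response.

The closed-loop denominator s² + 6s + 13.97 gives ω_n = √13.97 = 3.737 and ζ = 6/(2ω_n) = 0.8027.
%OS = 100·exp(−πζ/√(1−ζ²)) = 100·exp(−π·0.8027/√0.3557) = 1.46%.

1.46%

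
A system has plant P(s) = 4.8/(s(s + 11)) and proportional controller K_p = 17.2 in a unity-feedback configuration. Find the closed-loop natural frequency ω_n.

With unity feedback the closed-loop characteristic equation is s² + 11s + 17.2·4.8 = s² + 11s + 82.56 = 0.
So ω_n² = 82.56 ⇒ ω_n = 9.086 rad/s, and ζ = 11/(2ω_n) = 0.605.

ω_n = 9.09 rad/s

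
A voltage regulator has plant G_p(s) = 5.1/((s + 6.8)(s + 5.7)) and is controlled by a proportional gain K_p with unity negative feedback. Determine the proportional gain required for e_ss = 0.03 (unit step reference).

Steady-state error for a unit step on this type-0 loop is 1/(1 + K_p·G_p(0)).
G_p(0) = 0.1316. Require 1/(1 + K_p·0.1316) = 0.03, so 1 + 0.1316·K_p = 33.33.
K_p = (33.33 − 1)/0.1316 = 246.

K_p = 246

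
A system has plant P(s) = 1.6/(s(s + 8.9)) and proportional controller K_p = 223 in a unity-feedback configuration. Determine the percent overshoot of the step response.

Closed-loop characteristic equation: s² + 8.9s + 356.8 = 0, so ω_n = 18.89 rad/s and ζ = 8.9/(2·18.89) = 0.2356.
%OS = 100·exp(−πζ/√(1−ζ²)) = 100·exp(−π·0.2356/√0.9445) = 46.7%.

46.7%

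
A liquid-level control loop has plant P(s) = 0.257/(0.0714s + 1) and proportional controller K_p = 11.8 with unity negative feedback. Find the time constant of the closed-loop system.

Closed loop: T(s) = K_p·P/(1+K_p·P) = 3.033/(0.0714s + 1 + 3.033), with pole at s = −(1 + 3.033)/0.0714 = −56.48.
Closed-loop time constant τ = 1/56.48 = 0.0177 s.

τ = 0.0177 s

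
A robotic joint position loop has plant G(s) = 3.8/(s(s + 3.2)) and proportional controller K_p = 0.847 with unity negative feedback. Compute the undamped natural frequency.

1 + K_p·G(s) = 0 gives s² + 3.2s + 3.219 = 0.
So ω_n² = 3.219 ⇒ ω_n = 1.794 rad/s, and ζ = 3.2/(2ω_n) = 0.892.

ω_n = 1.79 rad/s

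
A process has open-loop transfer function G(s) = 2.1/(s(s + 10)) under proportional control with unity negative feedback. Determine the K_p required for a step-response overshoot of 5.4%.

From %OS = 100·exp(−πζ/√(1−ζ²)) = 5.4%, ζ = −ln(0.054)/√(π²+ln²(0.054)) = 0.6806.
Characteristic equation s² + 10s + 2.1K_p = 0 gives ζ = 10/(2√(2.1K_p)).
Setting ζ = 0.6806: √(2.1K_p) = 10/(2·0.6806) = 7.346, so K_p = 53.96/2.1 = 25.7.

K_p = 25.7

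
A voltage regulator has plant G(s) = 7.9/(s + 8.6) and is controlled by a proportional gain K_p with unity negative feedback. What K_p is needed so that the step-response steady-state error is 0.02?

K_p = 53.3

The loop is type 0, so e_ss(step) = 1/(1 + K_pos) with K_pos = K_p·G(0).
G(0) = 0.9186. Require 1/(1 + K_p·0.9186) = 0.02, so 1 + 0.9186·K_p = 50.
K_p = (50 − 1)/0.9186 = 53.3.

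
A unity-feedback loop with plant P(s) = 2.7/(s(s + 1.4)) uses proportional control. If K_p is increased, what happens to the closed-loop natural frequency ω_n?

ω_n = √(2.7·K_p), which grows with K_p.

increase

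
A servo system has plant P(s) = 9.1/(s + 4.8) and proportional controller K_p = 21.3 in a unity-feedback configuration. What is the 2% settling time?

Closed-loop transfer function: T(s) = K_p·P(s)/(1 + K_p·P(s)) = 193.8/(s + 4.8 + 193.8) = 193.8/(s + 198.6).
Time constant τ = 1/198.6 = 0.005034 s, so the 2% settling time is about 4τ = 0.0201 s.

T_s ≈ 0.0201 s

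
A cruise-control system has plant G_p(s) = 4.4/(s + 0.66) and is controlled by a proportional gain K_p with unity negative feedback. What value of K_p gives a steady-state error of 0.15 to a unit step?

K_p = 0.85

Steady-state error for a unit step on this type-0 loop is 1/(1 + K_p·G_p(0)).
G_p(0) = 6.667. Require 1/(1 + K_p·6.667) = 0.15, so 1 + 6.667·K_p = 6.667.
K_p = (6.667 − 1)/6.667 = 0.85.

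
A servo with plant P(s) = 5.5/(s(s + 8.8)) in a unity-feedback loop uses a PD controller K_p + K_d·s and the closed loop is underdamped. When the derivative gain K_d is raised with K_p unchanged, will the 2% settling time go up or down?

decrease

Characteristic equation s² + (8.8 + 5.5K_d)s + 5.5K_p = 0: raising K_d increases ζω_n = (8.8+5.5K_d)/2 while the loop stays underdamped, so T_s ≈ 4/(ζω_n) decreases.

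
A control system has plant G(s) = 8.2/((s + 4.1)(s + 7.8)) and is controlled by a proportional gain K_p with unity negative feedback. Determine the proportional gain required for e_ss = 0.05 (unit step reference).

K_p = 74.1

The loop is type 0, so e_ss(step) = 1/(1 + K_pos) with K_pos = K_p·G(0).
G(0) = 0.2564. Require 1/(1 + K_p·0.2564) = 0.05, so 1 + 0.2564·K_p = 20.
K_p = (20 − 1)/0.2564 = 74.1.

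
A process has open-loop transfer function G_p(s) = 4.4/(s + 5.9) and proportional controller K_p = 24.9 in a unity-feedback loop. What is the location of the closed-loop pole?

s = -115.5

Closed-loop transfer function: T(s) = K_p·G_p(s)/(1 + K_p·G_p(s)) = 109.6/(s + 5.9 + 109.6) = 109.6/(s + 115.5).
The closed-loop pole is at s = −115.5.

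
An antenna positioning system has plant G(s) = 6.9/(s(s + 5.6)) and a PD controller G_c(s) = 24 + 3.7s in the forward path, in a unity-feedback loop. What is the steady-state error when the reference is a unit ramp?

The loop has one pole at the origin (type 1). Velocity error constant K_v = lim_{s→0} s·G_c(s)G(s) = 24·6.9/5.6 = 29.57.
Steady-state error to a unit ramp: e_ss = 1/K_v = 0.0338.

0.0338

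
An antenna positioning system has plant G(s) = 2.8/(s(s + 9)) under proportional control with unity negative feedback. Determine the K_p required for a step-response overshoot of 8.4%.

K_p = 18.9

From %OS = 100·exp(−πζ/√(1−ζ²)) = 8.4%, ζ = −ln(0.084)/√(π²+ln²(0.084)) = 0.6191.
Characteristic equation s² + 9s + 2.8K_p = 0 gives ζ = 9/(2√(2.8K_p)).
Setting ζ = 0.6191: √(2.8K_p) = 9/(2·0.6191) = 7.268, so K_p = 52.83/2.8 = 18.9.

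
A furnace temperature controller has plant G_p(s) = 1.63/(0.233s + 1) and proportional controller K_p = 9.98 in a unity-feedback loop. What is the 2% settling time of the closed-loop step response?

Closed loop: T(s) = K_p·G_p/(1+K_p·G_p) = 16.27/(0.233s + 1 + 16.27), with pole at s = −(1 + 16.27)/0.233 = −74.11.
τ = 1/74.11 = 0.01349 s, so 2% settling time ≈ 4τ = 0.054 s.

T_s ≈ 0.054 s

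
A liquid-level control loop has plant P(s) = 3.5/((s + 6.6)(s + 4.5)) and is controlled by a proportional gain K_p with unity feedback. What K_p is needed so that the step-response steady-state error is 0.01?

For a type-0 loop with proportional control, e_ss = 1/(1 + K_p·P(0)).
P(0) = 0.1178. Require 1/(1 + K_p·0.1178) = 0.01, so 1 + 0.1178·K_p = 100.
K_p = (100 − 1)/0.1178 = 840.

K_p = 840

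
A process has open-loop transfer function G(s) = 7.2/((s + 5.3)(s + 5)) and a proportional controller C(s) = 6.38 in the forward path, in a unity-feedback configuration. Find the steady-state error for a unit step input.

0.366

The loop is type 0. Static position error constant K_pos = C(0)·G(0) = 6.38·0.2717 = 1.733.
Steady-state error to a unit step: e_ss = 1/(1+K_pos) = 1/2.733 = 0.366.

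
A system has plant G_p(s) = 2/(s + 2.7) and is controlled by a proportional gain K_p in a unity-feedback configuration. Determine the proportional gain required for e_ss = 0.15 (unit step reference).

Steady-state error for a unit step on this type-0 loop is 1/(1 + K_p·G_p(0)).
G_p(0) = 0.7407. Require 1/(1 + K_p·0.7407) = 0.15, so 1 + 0.7407·K_p = 6.667.
K_p = (6.667 − 1)/0.7407 = 7.65.

K_p = 7.65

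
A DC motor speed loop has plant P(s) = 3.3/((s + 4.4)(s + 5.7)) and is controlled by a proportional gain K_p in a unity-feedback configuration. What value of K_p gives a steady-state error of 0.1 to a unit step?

K_p = 68.4

Steady-state error for a unit step on this type-0 loop is 1/(1 + K_p·P(0)).
P(0) = 0.1316. Require 1/(1 + K_p·0.1316) = 0.1, so 1 + 0.1316·K_p = 10.
K_p = (10 − 1)/0.1316 = 68.4.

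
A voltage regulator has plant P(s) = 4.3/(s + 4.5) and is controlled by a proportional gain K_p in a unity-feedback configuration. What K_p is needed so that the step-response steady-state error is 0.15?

K_p = 5.93

The loop is type 0, so e_ss(step) = 1/(1 + K_pos) with K_pos = K_p·P(0).
P(0) = 0.9556. Require 1/(1 + K_p·0.9556) = 0.15, so 1 + 0.9556·K_p = 6.667.
K_p = (6.667 − 1)/0.9556 = 5.93.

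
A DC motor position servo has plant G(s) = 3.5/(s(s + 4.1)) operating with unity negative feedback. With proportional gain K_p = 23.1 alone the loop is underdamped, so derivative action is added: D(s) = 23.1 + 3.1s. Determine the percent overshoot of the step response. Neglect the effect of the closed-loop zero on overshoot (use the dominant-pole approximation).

Forward path: (23.1 + 3.1s)·3.5/(s(s+4.1)). The closed-loop characteristic equation is s² + (4.1 + 3.5·3.1)s + 3.5·23.1 = 0.
That is s² + 14.95s + 80.85 = 0, so ω_n = 8.992 rad/s and ζ = 14.95/(2·8.992) = 0.8313.
%OS = 100·exp(−πζ/√(1−ζ²)) = 0.91%.

0.91%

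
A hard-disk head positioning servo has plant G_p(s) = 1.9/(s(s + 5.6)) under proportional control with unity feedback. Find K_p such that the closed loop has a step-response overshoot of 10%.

K_p = 11.8

From %OS = 100·exp(−πζ/√(1−ζ²)) = 10%, ζ = −ln(0.1)/√(π²+ln²(0.1)) = 0.5912.
Characteristic equation s² + 5.6s + 1.9K_p = 0 gives ζ = 5.6/(2√(1.9K_p)).
Setting ζ = 0.5912: √(1.9K_p) = 5.6/(2·0.5912) = 4.736, so K_p = 22.43/1.9 = 11.8.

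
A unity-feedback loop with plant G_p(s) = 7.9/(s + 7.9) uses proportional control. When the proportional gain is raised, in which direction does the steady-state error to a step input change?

decrease

e_ss = 1/(1 + K_p·G_p(0)); a larger K_p raises the denominator, so e_ss decreases.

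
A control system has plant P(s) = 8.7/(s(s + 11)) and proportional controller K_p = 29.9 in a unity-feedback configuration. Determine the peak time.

T_p = 0.207 s

The closed-loop denominator s² + 11s + 260.1 gives ω_n = √260.1 = 16.13 and ζ = 11/(2ω_n) = 0.341.
Damped frequency ω_d = ω_n√(1−ζ²) = 15.16 rad/s, so peak time T_p = π/ω_d = 0.207 s.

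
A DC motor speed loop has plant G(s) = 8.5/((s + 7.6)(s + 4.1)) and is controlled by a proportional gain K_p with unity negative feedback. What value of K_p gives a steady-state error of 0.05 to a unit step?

K_p = 69.7

The loop is type 0, so e_ss(step) = 1/(1 + K_pos) with K_pos = K_p·G(0).
G(0) = 0.2728. Require 1/(1 + K_p·0.2728) = 0.05, so 1 + 0.2728·K_p = 20.
K_p = (20 − 1)/0.2728 = 69.7.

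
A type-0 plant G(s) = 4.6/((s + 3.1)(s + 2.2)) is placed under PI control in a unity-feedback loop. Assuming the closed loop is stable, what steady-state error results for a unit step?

0

The PI controller's integrator makes the forward path type 1, so e_ss to a step is zero.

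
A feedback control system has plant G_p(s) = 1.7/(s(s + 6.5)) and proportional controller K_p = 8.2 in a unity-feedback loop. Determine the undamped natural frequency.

The closed-loop denominator is s(s+6.5) + 8.2·1.7 = s² + 6.5s + 13.94.
Matching s² + 2ζω_n s + ω_n²: ω_n = √13.94 = 3.734 rad/s and 2ζω_n = 6.5, so ζ = 6.5/(2·3.734) = 0.87.

ω_n = 3.73 rad/s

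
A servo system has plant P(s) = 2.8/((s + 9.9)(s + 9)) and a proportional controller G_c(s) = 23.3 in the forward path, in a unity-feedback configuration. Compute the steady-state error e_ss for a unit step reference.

0.577

The loop is type 0. Static position error constant K_pos = G_c(0)·P(0) = 23.3·0.03143 = 0.7322.
Steady-state error to a unit step: e_ss = 1/(1+K_pos) = 1/1.732 = 0.577.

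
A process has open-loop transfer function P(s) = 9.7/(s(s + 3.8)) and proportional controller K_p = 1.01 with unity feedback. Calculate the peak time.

T_p = 1.26 s

From 1 + K_pP(s) = 0: s² + 3.8s + 9.797 = 0 ⇒ ω_n = 3.13, ζ = 0.607.
Damped frequency ω_d = ω_n√(1−ζ²) = 2.487 rad/s, so peak time T_p = π/ω_d = 1.26 s.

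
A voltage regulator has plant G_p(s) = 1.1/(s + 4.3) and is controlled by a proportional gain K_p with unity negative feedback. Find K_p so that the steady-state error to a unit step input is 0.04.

For a type-0 loop with proportional control, e_ss = 1/(1 + K_p·G_p(0)).
G_p(0) = 0.2558. Require 1/(1 + K_p·0.2558) = 0.04, so 1 + 0.2558·K_p = 25.
K_p = (25 − 1)/0.2558 = 93.8.

K_p = 93.8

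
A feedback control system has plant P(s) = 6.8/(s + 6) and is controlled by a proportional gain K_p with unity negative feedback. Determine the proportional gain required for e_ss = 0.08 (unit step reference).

K_p = 10.1

Steady-state error for a unit step on this type-0 loop is 1/(1 + K_p·P(0)).
P(0) = 1.133. Require 1/(1 + K_p·1.133) = 0.08, so 1 + 1.133·K_p = 12.5.
K_p = (12.5 − 1)/1.133 = 10.1.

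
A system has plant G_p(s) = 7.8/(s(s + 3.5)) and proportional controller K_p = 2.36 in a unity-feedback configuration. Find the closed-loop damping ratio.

ζ = 0.408

The closed-loop denominator is s(s+3.5) + 2.36·7.8 = s² + 3.5s + 18.41.
So ω_n² = 18.41 ⇒ ω_n = 4.29 rad/s, and ζ = 3.5/(2ω_n) = 0.408.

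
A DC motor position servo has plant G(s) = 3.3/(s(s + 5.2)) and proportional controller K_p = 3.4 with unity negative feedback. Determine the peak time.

The closed-loop denominator s² + 5.2s + 11.22 gives ω_n = √11.22 = 3.35 and ζ = 5.2/(2ω_n) = 0.7762.
Damped frequency ω_d = ω_n√(1−ζ²) = 2.112 rad/s, so peak time T_p = π/ω_d = 1.49 s.

T_p = 1.49 s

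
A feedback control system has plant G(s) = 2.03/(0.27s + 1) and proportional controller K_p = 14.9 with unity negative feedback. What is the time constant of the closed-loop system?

Closed loop: T(s) = K_p·G/(1+K_p·G) = 30.25/(0.27s + 1 + 30.25), with pole at s = −(1 + 30.25)/0.27 = −115.7.
Closed-loop time constant τ = 1/115.7 = 0.00864 s.

τ = 0.00864 s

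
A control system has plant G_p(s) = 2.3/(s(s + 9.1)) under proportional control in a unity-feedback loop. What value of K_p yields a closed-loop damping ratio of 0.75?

Closed-loop characteristic equation: s² + 9.1s + K_p·2.3 = 0.
So ω_n = √(2.3K_p) and 2ζω_n = 9.1, giving ζ = 9.1/(2√(2.3K_p)).
Setting ζ = 0.75: √(2.3K_p) = 9.1/(2·0.75) = 6.067, so K_p = 36.8/2.3 = 16.

K_p = 16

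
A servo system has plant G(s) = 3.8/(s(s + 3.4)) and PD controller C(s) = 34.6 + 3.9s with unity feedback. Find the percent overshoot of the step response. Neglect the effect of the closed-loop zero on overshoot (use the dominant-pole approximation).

1.64%

Forward path: (34.6 + 3.9s)·3.8/(s(s+3.4)). The closed-loop characteristic equation is s² + (3.4 + 3.8·3.9)s + 3.8·34.6 = 0.
That is s² + 18.22s + 131.5 = 0, so ω_n = 11.47 rad/s and ζ = 18.22/(2·11.47) = 0.7945.
%OS = 100·exp(−πζ/√(1−ζ²)) = 1.64%.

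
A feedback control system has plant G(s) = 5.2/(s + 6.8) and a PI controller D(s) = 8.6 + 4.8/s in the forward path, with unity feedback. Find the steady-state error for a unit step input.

0

The open loop D(s)G(s) has a pole at the origin (type 1), so the static position error constant is infinite and e_ss = 1/(1+∞) = 0.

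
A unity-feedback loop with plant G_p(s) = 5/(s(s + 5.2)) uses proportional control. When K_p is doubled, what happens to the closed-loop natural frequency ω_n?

increase

ω_n = √(5·K_p), which grows with K_p.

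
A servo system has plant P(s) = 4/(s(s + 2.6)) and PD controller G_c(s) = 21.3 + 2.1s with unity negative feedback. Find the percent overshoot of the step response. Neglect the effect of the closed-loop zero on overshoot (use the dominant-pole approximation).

9.72%

Forward path: (21.3 + 2.1s)·4/(s(s+2.6)). The closed-loop characteristic equation is s² + (2.6 + 4·2.1)s + 4·21.3 = 0.
That is s² + 11s + 85.2 = 0, so ω_n = 9.23 rad/s and ζ = 11/(2·9.23) = 0.5959.
%OS = 100·exp(−πζ/√(1−ζ²)) = 9.72%.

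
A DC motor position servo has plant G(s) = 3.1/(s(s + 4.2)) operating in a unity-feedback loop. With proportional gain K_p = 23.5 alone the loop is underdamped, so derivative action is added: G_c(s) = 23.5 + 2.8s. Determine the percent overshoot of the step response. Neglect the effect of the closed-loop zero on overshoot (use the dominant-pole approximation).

Forward path: (23.5 + 2.8s)·3.1/(s(s+4.2)). The closed-loop characteristic equation is s² + (4.2 + 3.1·2.8)s + 3.1·23.5 = 0.
That is s² + 12.88s + 72.85 = 0, so ω_n = 8.535 rad/s and ζ = 12.88/(2·8.535) = 0.7545.
%OS = 100·exp(−πζ/√(1−ζ²)) = 2.7%.

2.7%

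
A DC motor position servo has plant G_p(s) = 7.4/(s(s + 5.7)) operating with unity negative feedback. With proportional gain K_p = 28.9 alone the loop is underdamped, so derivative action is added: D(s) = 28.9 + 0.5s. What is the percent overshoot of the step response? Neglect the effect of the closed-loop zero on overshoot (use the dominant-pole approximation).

34.4%

Forward path: (28.9 + 0.5s)·7.4/(s(s+5.7)). The closed-loop characteristic equation is s² + (5.7 + 7.4·0.5)s + 7.4·28.9 = 0.
That is s² + 9.4s + 213.9 = 0, so ω_n = 14.62 rad/s and ζ = 9.4/(2·14.62) = 0.3214.
%OS = 100·exp(−πζ/√(1−ζ²)) = 34.4%.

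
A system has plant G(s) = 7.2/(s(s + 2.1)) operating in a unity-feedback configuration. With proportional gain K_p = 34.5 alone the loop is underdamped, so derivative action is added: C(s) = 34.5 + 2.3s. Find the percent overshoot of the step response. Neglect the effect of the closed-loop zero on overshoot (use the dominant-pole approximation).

9.95%

Forward path: (34.5 + 2.3s)·7.2/(s(s+2.1)). The closed-loop characteristic equation is s² + (2.1 + 7.2·2.3)s + 7.2·34.5 = 0.
That is s² + 18.66s + 248.4 = 0, so ω_n = 15.76 rad/s and ζ = 18.66/(2·15.76) = 0.592.
%OS = 100·exp(−πζ/√(1−ζ²)) = 9.95%.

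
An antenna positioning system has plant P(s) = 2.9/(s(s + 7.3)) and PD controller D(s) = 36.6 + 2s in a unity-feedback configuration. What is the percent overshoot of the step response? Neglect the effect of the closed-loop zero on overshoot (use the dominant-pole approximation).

7.52%

Forward path: (36.6 + 2s)·2.9/(s(s+7.3)). The closed-loop characteristic equation is s² + (7.3 + 2.9·2)s + 2.9·36.6 = 0.
That is s² + 13.1s + 106.1 = 0, so ω_n = 10.3 rad/s and ζ = 13.1/(2·10.3) = 0.6358.
%OS = 100·exp(−πζ/√(1−ζ²)) = 7.52%.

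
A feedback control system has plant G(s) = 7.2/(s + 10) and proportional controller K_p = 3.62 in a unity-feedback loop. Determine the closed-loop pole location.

Closed-loop transfer function: T(s) = K_p·G(s)/(1 + K_p·G(s)) = 26.06/(s + 10 + 26.06) = 26.06/(s + 36.06).
The closed-loop pole is at s = −36.06.

s = -36.06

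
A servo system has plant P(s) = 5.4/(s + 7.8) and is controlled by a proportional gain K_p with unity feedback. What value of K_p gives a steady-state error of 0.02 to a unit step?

K_p = 70.8

Steady-state error for a unit step on this type-0 loop is 1/(1 + K_p·P(0)).
P(0) = 0.6923. Require 1/(1 + K_p·0.6923) = 0.02, so 1 + 0.6923·K_p = 50.
K_p = (50 − 1)/0.6923 = 70.8.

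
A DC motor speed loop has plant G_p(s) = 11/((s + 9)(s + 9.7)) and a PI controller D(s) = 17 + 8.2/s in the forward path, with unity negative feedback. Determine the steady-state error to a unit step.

0

The open loop D(s)G_p(s) has a pole at the origin (type 1), so the static position error constant is infinite and e_ss = 1/(1+∞) = 0.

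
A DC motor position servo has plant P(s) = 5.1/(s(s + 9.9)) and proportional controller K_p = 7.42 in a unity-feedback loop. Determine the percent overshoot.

The closed-loop denominator s² + 9.9s + 37.84 gives ω_n = √37.84 = 6.152 and ζ = 9.9/(2ω_n) = 0.8047.
%OS = 100·exp(−πζ/√(1−ζ²)) = 100·exp(−π·0.8047/√0.3525) = 1.42%.

1.42%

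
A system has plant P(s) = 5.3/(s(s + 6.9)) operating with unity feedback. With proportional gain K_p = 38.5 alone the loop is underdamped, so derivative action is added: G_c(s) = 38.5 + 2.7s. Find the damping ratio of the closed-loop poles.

Forward path: (38.5 + 2.7s)·5.3/(s(s+6.9)). The closed-loop characteristic equation is s² + (6.9 + 5.3·2.7)s + 5.3·38.5 = 0.
That is s² + 21.21s + 204 = 0, so ω_n = 14.28 rad/s and ζ = 21.21/(2·14.28) = 0.7424.

ζ = 0.742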